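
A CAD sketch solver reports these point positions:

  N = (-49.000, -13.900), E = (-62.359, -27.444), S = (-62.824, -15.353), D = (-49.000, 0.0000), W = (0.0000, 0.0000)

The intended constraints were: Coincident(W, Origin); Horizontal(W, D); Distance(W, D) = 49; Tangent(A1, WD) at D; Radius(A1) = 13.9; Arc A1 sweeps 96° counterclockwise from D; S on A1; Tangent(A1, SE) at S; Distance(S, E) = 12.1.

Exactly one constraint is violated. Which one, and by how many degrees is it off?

Tangent(A1, SE) at S — off by 3.80°.

W = (0.00, 0.00) ✓; W.y = 0.00, D.y = 0.00 ✓; |WD| = 49.00 ✓; ∠(ND, DW) = 90.00° ✓; |ND| = 13.90 ✓; bearing(N→S) − bearing(N→D) = 96.00° ✓; |NS| = 13.90 ✓; ∠(NS, SE) = 93.80° ✗; |SE| = 12.10 ✓.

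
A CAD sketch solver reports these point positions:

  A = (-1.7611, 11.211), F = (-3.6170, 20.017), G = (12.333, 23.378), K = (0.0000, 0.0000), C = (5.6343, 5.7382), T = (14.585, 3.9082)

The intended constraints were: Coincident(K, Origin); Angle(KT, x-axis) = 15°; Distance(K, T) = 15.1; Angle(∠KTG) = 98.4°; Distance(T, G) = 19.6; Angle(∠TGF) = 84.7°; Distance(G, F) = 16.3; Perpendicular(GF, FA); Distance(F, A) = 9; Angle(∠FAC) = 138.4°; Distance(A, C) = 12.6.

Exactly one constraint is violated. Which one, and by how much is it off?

Distance(A, C) = 12.6 — off by 3.40.

K = (0.00, 0.00) ✓; KT at 15.00° ✓; |KT| = 15.10 ✓; ∠KTG = 98.40° ✓; |TG| = 19.60 ✓; ∠TGF = 84.70° ✓; |GF| = 16.30 ✓; ∠(GF, FA) = 90.00° ✓; |FA| = 8.999 ✓; ∠FAC = 138.4° ✓; |AC| = 9.200 ✗.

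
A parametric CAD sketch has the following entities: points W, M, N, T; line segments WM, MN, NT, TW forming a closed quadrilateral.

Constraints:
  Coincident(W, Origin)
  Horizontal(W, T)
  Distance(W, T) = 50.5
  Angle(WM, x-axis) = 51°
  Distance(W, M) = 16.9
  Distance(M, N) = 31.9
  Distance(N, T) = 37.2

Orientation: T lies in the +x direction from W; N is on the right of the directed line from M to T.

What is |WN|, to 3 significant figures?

25.3

W is at the origin; W and T share the same y with |WT| = 50.5 and T in +x, so T = (50.5, 0). WM runs at 51.0° with |WM| = 16.9, so M = (10.6, 13.1). N is determined by |MN| = 31.9 and |NT| = 37.2 together: it lies at the intersection of circle(M, 31.9) and circle(T, 37.2). With |MT| = 42.0, the foot of the radical line on MT is 16.6 from M and the perpendicular offset is √(31.9² − 16.6²) = 27.2. Taking the right-of-MT solution: N = (17.9, -17.9).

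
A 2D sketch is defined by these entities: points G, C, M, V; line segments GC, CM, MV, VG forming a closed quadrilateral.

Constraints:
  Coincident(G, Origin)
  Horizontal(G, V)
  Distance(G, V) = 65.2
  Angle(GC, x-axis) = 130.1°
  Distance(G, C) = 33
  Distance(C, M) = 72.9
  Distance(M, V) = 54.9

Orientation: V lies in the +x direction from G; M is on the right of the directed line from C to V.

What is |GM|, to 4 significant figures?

40.04

Checks: |CM| = 72.90 ✓; |MV| = 54.90 ✓.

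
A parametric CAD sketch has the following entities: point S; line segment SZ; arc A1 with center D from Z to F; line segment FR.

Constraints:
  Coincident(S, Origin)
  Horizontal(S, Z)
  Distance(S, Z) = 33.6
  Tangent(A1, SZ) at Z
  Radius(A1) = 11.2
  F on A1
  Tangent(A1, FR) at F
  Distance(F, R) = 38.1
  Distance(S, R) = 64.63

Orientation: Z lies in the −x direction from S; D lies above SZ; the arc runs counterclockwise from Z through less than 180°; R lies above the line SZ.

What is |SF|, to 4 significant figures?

28.61

Checks: |DZ| = 11.20 ✓; |DF| = 11.20 ✓; ∠(DF, FR) = 90.00° ✓; |FR| = 38.10 ✓; |SR| = 64.63 ✓.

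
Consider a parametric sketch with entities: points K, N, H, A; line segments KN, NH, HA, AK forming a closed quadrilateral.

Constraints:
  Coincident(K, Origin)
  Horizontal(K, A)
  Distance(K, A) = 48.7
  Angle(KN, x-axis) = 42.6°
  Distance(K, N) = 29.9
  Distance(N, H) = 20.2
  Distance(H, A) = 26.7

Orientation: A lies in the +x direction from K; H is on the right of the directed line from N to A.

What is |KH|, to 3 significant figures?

22.0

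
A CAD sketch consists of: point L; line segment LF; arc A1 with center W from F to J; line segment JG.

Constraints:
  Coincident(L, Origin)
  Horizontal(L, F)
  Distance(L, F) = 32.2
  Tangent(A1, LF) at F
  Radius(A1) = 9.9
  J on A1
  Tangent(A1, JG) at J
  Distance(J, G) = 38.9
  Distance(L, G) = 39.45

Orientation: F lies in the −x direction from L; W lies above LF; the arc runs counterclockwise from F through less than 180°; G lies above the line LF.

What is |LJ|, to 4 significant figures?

24.08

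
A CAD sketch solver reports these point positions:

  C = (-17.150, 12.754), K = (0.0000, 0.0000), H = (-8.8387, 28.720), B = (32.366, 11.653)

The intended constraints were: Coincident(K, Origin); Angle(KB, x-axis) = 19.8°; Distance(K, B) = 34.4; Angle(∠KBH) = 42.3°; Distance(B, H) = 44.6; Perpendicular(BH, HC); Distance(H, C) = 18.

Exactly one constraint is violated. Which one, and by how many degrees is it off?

Perpendicular(BH, HC) — off by 5.00°.

K = (0.00, 0.00) ✓; KB at 19.80° ✓; |KB| = 34.40 ✓; ∠KBH = 42.30° ✓; |BH| = 44.60 ✓; ∠(BH, HC) = 85.00° ✗; |HC| = 18.00 ✓.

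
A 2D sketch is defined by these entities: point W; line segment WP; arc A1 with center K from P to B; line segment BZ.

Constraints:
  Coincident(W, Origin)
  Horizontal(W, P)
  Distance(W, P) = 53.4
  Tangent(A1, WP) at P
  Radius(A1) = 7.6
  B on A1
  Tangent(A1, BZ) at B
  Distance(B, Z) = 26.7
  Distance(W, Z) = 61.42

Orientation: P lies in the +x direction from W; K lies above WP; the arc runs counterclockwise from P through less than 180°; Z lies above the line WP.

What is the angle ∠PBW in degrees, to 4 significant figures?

46.28°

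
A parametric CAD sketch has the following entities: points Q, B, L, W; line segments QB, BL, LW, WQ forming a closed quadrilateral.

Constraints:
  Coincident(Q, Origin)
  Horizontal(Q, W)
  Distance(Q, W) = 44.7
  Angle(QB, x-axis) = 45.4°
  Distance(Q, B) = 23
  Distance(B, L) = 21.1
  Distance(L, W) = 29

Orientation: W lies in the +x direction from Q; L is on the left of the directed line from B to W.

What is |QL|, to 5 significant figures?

43.728

Q is at the origin; Q and W share the same y with |QW| = 44.7 and W in +x, so W = (44.7, 0). QB runs at 45.4° with |QB| = 23.0, so B = (16.150, 16.377). L is determined by |BL| = 21.1 and |LW| = 29.0 together: it lies at the intersection of circle(B, 21.1) and circle(W, 29.0). With |BW| = 32.914, the foot of the radical line on BW is 10.444 from B and the perpendicular offset is √(21.1² − 10.444²) = 18.334. Taking the left-of-BW solution: L = (34.331, 27.083).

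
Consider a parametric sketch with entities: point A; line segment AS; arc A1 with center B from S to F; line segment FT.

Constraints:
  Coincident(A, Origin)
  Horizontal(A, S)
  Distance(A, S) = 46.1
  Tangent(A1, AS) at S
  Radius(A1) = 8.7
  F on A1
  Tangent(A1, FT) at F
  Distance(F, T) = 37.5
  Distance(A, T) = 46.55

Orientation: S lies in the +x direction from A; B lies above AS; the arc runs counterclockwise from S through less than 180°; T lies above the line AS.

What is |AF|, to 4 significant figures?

54.05

Checks: ∠(BS, SA) = 90.00° ✓; |BF| = 8.700 ✓; ∠(BF, FT) = 90.00° ✓; |FT| = 37.50 ✓; |AT| = 46.55 ✓.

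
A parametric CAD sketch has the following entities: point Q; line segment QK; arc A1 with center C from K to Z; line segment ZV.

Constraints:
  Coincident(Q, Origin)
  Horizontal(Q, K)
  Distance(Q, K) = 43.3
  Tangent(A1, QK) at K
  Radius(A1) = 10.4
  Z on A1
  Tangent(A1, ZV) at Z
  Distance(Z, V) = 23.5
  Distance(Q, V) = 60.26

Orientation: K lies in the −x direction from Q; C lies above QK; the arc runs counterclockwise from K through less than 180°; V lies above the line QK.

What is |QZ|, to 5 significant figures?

38.587

Q is at the origin; Q and K share the same y with |QK| = 43.3 and K on the −x side, so K = (-43.300, 0.0000). The tangent condition forces CK to be normal to QK, so C = K + (0, 10.4) = (-43.300, 10.400). Since CZ ⟂ ZV (tangency), |CV| = √(10.4² + 23.5²) = 25.698 regardless of where Z sits on A1. So V lies on both circle(Q, 60.26) and circle(C, 25.698); the above-QK intersection is V = (-48.670, 35.531). Z is the foot of the tangent from V: Z = (-34.879, 16.503).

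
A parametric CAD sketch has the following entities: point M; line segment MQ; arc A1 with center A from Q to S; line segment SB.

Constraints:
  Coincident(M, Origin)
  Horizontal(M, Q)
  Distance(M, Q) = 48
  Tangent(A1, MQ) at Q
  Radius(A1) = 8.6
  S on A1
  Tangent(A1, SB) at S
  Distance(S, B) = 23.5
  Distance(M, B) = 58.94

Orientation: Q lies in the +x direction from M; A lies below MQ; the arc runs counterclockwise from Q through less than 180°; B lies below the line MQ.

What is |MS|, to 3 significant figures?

41.6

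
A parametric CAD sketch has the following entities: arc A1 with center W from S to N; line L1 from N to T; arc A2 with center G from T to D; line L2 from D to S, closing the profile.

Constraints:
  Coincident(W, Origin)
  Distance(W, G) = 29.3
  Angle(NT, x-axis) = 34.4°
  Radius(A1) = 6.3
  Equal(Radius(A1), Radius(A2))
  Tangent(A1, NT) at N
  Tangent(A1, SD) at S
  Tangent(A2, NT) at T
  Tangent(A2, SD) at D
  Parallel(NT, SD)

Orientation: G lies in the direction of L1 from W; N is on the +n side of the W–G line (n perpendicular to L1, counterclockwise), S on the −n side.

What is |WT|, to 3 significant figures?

30.0

The slot axis is L1's direction at 34.4°, so u = (cos 34.4°, sin 34.4°) = (0.825, 0.565) and n = (−sin 34.4°, cos 34.4°) = (-0.565, 0.825). W is at the origin and G lies 29.3 along u from W, so G = 29.3·u = (24.2, 16.6). Tangency of A1 to both parallel lines with radius 6.3 puts N and S at W ± 6.3·n: N = (-3.56, 5.20), S = (3.56, -5.20). Equal radii place T and D the same way about G: T = G + 6.3·n = (20.6, 21.8), D = G − 6.3·n = (27.7, 11.4). Then |WT| = |T − W| = 30.0.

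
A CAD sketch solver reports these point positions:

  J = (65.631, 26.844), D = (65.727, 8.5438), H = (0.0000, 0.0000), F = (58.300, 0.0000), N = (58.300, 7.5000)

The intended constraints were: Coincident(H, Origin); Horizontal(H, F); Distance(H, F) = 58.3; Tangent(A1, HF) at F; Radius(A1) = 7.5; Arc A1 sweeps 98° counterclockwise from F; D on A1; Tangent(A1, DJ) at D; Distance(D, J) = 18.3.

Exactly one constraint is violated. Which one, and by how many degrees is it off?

Tangent(A1, DJ) at D — off by 7.70°.

H = (0.00, 0.00) ✓; H.y = 0.00, F.y = 0.00 ✓; |HF| = 58.30 ✓; ∠(NF, FH) = 90.00° ✓; |NF| = 7.500 ✓; bearing(N→D) − bearing(N→F) = 98.00° ✓; |ND| = 7.500 ✓; ∠(ND, DJ) = 97.70° ✗; |DJ| = 18.30 ✓.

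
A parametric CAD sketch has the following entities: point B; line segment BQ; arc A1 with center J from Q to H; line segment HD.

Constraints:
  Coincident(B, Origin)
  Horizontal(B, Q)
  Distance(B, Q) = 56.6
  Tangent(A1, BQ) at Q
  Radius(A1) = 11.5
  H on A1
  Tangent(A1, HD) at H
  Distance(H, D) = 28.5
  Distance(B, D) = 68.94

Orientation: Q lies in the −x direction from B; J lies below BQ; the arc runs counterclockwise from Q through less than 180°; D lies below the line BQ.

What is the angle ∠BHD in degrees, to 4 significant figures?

78.04°

B is at the origin; BQ is horizontal with |BQ| = 56.6 and Q on the −x side, so Q = (-56.60, 0.000). Tangency of A1 to BQ means the radius JQ is perpendicular to BQ, so J = Q + (0, -11.5) = (-56.60, -11.50). Since JH ⟂ HD (tangency), |JD| = √(11.5² + 28.5²) = 30.73 regardless of where H sits on A1. So D lies on both circle(B, 68.94) and circle(J, 30.73); the below-BQ intersection is D = (-54.54, -42.16). H is the foot of the tangent from D: H = (-66.95, -16.51).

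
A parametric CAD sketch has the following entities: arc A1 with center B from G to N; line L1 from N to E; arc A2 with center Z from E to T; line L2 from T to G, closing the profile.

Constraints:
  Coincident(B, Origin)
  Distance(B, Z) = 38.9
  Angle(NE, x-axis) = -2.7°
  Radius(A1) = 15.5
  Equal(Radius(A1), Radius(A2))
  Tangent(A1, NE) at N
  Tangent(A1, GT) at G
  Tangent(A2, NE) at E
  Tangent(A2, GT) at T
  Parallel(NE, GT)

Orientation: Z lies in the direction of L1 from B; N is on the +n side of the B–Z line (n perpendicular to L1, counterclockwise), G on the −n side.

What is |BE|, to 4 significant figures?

41.87

The slot axis is L1's direction at -2.7°, so u = (cos -2.7°, sin -2.7°) = (0.9989, -0.04711) and n = (−sin -2.7°, cos -2.7°) = (0.04711, 0.9989). B is at the origin and Z lies 38.9 along u from B, so Z = 38.9·u = (38.86, -1.832). Tangency of A1 to both parallel lines with radius 15.5 puts N and G at B ± 15.5·n: N = (0.7301, 15.48), G = (-0.7301, -15.48). Equal radii place E and T the same way about Z: E = Z + 15.5·n = (39.59, 13.65), T = Z − 15.5·n = (38.13, -17.32). Then |BE| = |E − B| = 41.87.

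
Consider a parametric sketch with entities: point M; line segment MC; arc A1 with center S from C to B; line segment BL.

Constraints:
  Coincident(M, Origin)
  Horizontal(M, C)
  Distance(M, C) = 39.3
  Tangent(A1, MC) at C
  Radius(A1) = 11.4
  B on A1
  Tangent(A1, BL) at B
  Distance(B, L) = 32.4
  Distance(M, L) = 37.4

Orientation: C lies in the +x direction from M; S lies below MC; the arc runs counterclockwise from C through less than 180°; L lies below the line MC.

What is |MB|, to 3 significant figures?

29.9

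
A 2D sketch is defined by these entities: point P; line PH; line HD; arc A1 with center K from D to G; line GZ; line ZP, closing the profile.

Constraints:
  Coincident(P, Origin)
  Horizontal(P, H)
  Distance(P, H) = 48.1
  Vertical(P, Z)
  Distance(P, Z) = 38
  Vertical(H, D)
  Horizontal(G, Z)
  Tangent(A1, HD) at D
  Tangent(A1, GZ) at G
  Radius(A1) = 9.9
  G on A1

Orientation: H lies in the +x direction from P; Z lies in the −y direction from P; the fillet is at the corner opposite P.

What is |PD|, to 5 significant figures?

55.707

The virtual corner opposite P is at (48.100, -38.000). Tangency of A1 to HD means the radius KD is perpendicular to HD and A1 meets GZ tangentially, so KG is at right angles to GZ, with radius 9.9, so the center K sits 9.9 in from both sides at K = (38.200, -28.100). That places the tangent points at D = (48.100, -28.100) on HD and G = (38.200, -38.000) on GZ. Then |PD| = |D − P| = 55.707.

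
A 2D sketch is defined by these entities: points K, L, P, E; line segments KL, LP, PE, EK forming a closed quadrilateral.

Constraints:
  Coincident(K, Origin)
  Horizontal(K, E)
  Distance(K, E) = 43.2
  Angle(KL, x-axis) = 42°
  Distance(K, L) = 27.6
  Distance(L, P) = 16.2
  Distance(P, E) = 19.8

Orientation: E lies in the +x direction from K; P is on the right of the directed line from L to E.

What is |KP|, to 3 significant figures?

23.7

K is at the origin; KE is horizontal with |KE| = 43.2 and E in +x, so E = (43.2, 0). KL runs at 42.0° with |KL| = 27.6, so L = (20.5, 18.5). P is determined by |LP| = 16.2 and |PE| = 19.8 together: it lies at the intersection of circle(L, 16.2) and circle(E, 19.8). With |LE| = 29.3, the foot of the radical line on LE is 12.4 from L and the perpendicular offset is √(16.2² − 12.4²) = 10.4. Taking the right-of-LE solution: P = (23.6, 2.56).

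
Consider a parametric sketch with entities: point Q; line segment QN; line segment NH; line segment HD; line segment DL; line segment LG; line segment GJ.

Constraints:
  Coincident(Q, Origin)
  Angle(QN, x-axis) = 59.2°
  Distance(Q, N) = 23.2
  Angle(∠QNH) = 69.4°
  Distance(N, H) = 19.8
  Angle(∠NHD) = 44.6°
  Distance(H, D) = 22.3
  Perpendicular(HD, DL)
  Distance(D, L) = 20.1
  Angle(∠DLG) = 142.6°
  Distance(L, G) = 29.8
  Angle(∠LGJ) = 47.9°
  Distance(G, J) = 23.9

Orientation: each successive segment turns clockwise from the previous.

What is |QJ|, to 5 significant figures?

36.346

Q is at the origin; QN runs at 59.2° with length 23.2, so N = (11.879, 19.928). ∠QNH = 69.4° gives NH at -51.400° from the x-axis; with |NH| = 19.8, H = (24.232, 4.4538). ∠NHD = 44.6° gives HD at 173.20° from the x-axis; with |HD| = 22.3, D = (2.0891, 7.0942). The perpendicularity gives DL at right angles to HD, so DL runs at 83.200°; with |DL| = 20.1, L = (4.4690, 27.053). ∠DLG = 142.6° gives LG at 45.800° from the x-axis; with |LG| = 29.8, G = (25.245, 48.417). ∠LGJ = 47.9° gives GJ at -86.300° from the x-axis; with |GJ| = 23.9, J = (26.787, 24.567). Then |QJ| = |J − Q| = 36.346.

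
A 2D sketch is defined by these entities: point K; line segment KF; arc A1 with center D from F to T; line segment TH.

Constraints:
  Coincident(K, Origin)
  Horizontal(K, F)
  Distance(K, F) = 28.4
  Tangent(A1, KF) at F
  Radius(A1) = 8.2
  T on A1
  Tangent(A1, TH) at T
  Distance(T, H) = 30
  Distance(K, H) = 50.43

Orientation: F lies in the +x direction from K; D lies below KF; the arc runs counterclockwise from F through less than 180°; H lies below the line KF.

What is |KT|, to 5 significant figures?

23.615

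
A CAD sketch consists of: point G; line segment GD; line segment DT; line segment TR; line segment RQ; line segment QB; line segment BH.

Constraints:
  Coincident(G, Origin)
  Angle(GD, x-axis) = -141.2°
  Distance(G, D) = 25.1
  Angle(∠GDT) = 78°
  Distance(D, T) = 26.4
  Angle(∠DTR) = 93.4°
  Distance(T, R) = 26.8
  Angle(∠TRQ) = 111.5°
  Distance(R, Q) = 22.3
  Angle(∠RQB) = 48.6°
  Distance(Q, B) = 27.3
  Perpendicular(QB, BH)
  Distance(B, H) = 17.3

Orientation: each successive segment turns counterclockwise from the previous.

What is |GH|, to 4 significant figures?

28.57

G is at the origin; GD runs at -141.2° with length 25.1, so D = (-19.56, -15.73). ∠GDT = 78.0° gives DT at -39.20° from the x-axis; with |DT| = 26.4, T = (0.8972, -32.41). ∠DTR = 93.4° gives TR at 47.40° from the x-axis; with |TR| = 26.8, R = (19.04, -12.69). ∠TRQ = 111.5° gives RQ at 115.9° from the x-axis; with |RQ| = 22.3, Q = (9.297, 7.374). ∠RQB = 48.6° gives QB at -112.7° from the x-axis; with |QB| = 27.3, B = (-1.238, -17.81). QB ⟂ BH, so BH runs at -22.70°; with |BH| = 17.3, H = (14.72, -24.49). Then |GH| = |H − G| = 28.57.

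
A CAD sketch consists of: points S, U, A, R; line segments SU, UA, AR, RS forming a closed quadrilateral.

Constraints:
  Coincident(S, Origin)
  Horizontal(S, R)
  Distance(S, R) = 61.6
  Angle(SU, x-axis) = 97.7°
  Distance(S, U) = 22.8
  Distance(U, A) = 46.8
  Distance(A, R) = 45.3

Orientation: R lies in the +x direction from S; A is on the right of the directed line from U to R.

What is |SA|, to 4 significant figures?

27.02

S is at the origin; S and R share the same y with |SR| = 61.6 and R in +x, so R = (61.6, 0). SU runs at 97.7° with |SU| = 22.8, so U = (-3.055, 22.59). A is determined by |UA| = 46.8 and |AR| = 45.3 together: it lies at the intersection of circle(U, 46.8) and circle(R, 45.3). With |UR| = 68.49, the foot of the radical line on UR is 35.25 from U and the perpendicular offset is √(46.8² − 35.25²) = 30.78. Taking the right-of-UR solution: A = (20.07, -18.09).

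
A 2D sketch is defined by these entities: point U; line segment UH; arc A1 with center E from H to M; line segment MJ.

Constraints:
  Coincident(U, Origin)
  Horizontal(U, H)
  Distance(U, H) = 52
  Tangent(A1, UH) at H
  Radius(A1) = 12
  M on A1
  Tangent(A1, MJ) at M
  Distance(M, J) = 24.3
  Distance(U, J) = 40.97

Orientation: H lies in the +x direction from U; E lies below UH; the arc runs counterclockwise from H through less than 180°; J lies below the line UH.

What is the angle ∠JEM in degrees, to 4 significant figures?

63.72°

Checks: |EM| = 12.00 ✓; ∠(EM, MJ) = 90.00° ✓; |MJ| = 24.30 ✓; |UJ| = 40.97 ✓.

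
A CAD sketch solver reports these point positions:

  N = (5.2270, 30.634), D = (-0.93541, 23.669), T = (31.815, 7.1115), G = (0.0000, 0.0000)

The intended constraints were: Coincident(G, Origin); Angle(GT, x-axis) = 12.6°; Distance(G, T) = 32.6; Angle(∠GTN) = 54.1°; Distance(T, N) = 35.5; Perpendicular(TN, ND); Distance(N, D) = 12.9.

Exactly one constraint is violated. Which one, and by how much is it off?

Distance(N, D) = 12.9 — off by 3.60.

G = (0.00, 0.00) ✓; GT at 12.60° ✓; |GT| = 32.60 ✓; ∠GTN = 54.10° ✓; |TN| = 35.50 ✓; ∠(TN, ND) = 90.00° ✓; |ND| = 9.300 ✗.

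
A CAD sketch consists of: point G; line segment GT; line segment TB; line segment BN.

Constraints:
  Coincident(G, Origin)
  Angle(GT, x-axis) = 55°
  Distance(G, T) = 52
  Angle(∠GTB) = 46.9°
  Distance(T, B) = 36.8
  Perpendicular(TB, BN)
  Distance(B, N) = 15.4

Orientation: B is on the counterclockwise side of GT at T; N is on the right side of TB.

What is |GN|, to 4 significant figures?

53.38

G is at the origin; GT runs at 55.0° with length 52.0, so T = 52.0·(cos 55.0°, sin 55.0°) = (29.83, 42.60). ∠GTB = 46.9°, so TB runs at 55.0° + (180° − 46.9°) = 188.1° from the x-axis; with |TB| = 36.8, B = T + 36.8·(cos 188.1°, sin 188.1°) = (-6.607, 37.41). TB is perpendicular to BN; with |BN| = 15.4 on the right of TB, N = B + 15.4·(-0.1409, 0.9900) = (-8.777, 52.66). Then |GN| = |N − G| = 53.38.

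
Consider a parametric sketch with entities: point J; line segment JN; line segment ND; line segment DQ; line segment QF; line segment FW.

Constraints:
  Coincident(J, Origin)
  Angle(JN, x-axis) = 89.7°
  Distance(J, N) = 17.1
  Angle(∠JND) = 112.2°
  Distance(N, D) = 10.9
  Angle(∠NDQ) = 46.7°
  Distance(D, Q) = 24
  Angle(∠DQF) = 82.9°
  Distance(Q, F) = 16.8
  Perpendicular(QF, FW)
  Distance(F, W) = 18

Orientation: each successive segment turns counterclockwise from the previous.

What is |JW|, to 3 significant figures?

23.1

∠DQF = 82.9° gives QF at 27.9° from the x-axis; with |QF| = 16.8, F = (13.4, 6.70). QF ⟂ FW, so FW runs at 118°; with |FW| = 18.0, W = (4.97, 22.6). Then |JW| = |W − J| = 23.1.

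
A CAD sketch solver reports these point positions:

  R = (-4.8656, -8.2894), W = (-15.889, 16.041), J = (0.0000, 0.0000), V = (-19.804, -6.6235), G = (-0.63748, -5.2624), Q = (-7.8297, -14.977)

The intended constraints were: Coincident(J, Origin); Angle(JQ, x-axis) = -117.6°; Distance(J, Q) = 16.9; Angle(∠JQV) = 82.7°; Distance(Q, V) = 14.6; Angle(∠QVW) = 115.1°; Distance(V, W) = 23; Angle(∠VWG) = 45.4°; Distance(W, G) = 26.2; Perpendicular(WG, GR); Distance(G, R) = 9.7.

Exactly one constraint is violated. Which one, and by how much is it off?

Distance(G, R) = 9.7 — off by 4.50.

J = (0.00, 0.00) ✓; JQ at -117.6° ✓; |JQ| = 16.90 ✓; ∠JQV = 82.70° ✓; |QV| = 14.60 ✓; ∠QVW = 115.1° ✓; |VW| = 23.00 ✓; ∠VWG = 45.40° ✓; |WG| = 26.20 ✓; ∠(WG, GR) = 90.00° ✓; |GR| = 5.200 ✗.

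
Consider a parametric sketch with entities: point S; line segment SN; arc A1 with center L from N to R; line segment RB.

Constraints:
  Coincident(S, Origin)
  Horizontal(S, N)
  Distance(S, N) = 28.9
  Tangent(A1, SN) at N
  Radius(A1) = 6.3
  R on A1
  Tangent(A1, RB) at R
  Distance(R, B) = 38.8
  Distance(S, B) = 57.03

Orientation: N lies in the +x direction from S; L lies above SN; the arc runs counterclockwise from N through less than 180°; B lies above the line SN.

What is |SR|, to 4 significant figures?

35.77

S is at the origin; SN is horizontal with |SN| = 28.9 and N on the +x side, so N = (28.90, 0.000). Tangency of A1 to SN means the radius LN is perpendicular to SN, so L = N + (0, 6.3) = (28.90, 6.300). Since LR ⟂ RB (tangency), |LB| = √(6.3² + 38.8²) = 39.31 regardless of where R sits on A1. So B lies on both circle(S, 57.03) and circle(L, 39.31); the above-SN intersection is B = (34.83, 45.16). R is the foot of the tangent from B: R = (35.20, 6.360).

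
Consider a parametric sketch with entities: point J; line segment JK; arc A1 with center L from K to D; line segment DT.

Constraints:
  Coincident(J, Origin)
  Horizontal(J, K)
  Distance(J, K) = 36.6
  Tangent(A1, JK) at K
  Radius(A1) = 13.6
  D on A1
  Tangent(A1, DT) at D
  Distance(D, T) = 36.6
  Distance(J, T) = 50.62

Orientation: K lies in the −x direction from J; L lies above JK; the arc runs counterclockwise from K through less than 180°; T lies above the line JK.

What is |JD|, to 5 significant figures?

25.839

J is at the origin; J and K share the same y with |JK| = 36.6 and K on the −x side, so K = (-36.600, 0.0000). The tangent condition forces LK to be normal to JK, so L = K + (0, 13.6) = (-36.600, 13.600). Since LD ⟂ DT (tangency), |LT| = √(13.6² + 36.6²) = 39.045 regardless of where D sits on A1. So T lies on both circle(J, 50.62) and circle(L, 39.045); the above-JK intersection is T = (-17.333, 47.560). D is the foot of the tangent from T: D = (-23.174, 11.429).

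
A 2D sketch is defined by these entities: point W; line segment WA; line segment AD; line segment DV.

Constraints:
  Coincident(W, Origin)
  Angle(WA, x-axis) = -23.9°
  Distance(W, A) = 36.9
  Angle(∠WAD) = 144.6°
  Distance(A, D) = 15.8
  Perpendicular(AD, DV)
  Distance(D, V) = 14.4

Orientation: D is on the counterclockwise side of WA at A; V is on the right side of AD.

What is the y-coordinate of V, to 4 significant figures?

-25.91

∠WAD = 144.6°, so AD runs at -23.9° + (180° − 144.6°) = 11.50° from the x-axis; with |AD| = 15.8, D = A + 15.8·(cos 11.50°, sin 11.50°) = (49.22, -11.80). AD is perpendicular to DV; with |DV| = 14.4 on the right of AD, V = D + 14.4·(0.1994, -0.9799) = (52.09, -25.91). So V.y = -25.91.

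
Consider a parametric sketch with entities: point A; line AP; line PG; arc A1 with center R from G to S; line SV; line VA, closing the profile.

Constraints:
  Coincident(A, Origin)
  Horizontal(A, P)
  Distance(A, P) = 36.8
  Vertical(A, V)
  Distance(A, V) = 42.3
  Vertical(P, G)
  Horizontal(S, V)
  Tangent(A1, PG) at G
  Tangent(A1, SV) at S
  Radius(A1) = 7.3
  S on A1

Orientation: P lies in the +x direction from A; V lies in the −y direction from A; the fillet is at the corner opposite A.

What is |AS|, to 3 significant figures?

51.6

A is at the origin; AP is horizontal with |AP| = 36.8 and P on the +x side, so P = (36.8, 0.00). AV is vertical with |AV| = 42.3 and V on the −y side, so V = (0.00, -42.3). The virtual corner opposite A is at (36.8, -42.3). A1 meets PG tangentially, so RG is at right angles to PG and A1 meets SV tangentially, so RS is at right angles to SV, with radius 7.3, so the center R sits 7.3 in from both sides at R = (29.5, -35.0). That places the tangent points at G = (36.8, -35.0) on PG and S = (29.5, -42.3) on SV. Then |AS| = |S − A| = 51.6.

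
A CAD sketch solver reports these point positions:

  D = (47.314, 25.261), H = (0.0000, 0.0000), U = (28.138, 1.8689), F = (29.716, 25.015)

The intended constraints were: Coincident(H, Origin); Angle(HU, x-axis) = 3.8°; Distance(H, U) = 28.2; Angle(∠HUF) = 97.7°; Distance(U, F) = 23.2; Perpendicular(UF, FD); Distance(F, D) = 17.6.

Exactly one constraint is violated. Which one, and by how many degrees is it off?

Perpendicular(UF, FD) — off by 4.70°.

H = (0.00, 0.00) ✓; HU at 3.800° ✓; |HU| = 28.20 ✓; ∠HUF = 97.70° ✓; |UF| = 23.20 ✓; ∠(UF, FD) = 85.30° ✗; |FD| = 17.60 ✓.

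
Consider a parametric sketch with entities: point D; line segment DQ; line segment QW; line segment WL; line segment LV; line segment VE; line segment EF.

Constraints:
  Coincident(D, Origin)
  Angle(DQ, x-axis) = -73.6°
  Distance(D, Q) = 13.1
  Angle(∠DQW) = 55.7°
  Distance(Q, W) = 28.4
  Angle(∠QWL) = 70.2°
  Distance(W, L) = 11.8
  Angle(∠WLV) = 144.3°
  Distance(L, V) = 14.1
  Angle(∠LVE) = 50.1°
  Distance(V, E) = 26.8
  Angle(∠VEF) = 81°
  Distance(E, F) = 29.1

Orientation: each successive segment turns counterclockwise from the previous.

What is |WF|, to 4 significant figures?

15.09

D is at the origin; DQ runs at -73.6° with length 13.1, so Q = (3.699, -12.57). ∠DQW = 55.7° gives QW at 50.70° from the x-axis; with |QW| = 28.4, W = (21.69, 9.410). ∠QWL = 70.2° gives WL at 160.5° from the x-axis; with |WL| = 11.8, L = (10.56, 13.35). ∠WLV = 144.3° gives LV at -163.8° from the x-axis; with |LV| = 14.1, V = (-2.977, 9.415). ∠LVE = 50.1° gives VE at -33.90° from the x-axis; with |VE| = 26.8, E = (19.27, -5.532). ∠VEF = 81.0° gives EF at 65.10° from the x-axis; with |EF| = 29.1, F = (31.52, 20.86). Then |WF| = |F − W| = 15.09.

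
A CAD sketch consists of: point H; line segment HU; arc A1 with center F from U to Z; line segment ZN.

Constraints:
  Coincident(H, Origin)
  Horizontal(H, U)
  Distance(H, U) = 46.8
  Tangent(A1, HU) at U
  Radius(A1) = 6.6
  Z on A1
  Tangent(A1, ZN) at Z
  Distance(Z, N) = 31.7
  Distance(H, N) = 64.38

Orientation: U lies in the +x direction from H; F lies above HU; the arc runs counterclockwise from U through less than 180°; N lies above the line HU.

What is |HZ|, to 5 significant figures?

53.844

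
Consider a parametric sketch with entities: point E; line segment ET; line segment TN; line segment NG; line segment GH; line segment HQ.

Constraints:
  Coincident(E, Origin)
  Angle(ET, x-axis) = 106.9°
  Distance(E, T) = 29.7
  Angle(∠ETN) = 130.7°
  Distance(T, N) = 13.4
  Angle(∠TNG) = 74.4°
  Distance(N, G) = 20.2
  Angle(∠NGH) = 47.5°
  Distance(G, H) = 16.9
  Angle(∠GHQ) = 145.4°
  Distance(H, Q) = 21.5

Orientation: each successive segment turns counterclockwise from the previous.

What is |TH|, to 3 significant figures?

5.20

E is at the origin; ET runs at 106.9° with length 29.7, so T = (-8.63, 28.4). ∠ETN = 130.7° gives TN at 156° from the x-axis; with |TN| = 13.4, N = (-20.9, 33.8). ∠TNG = 74.4° gives NG at -98.2° from the x-axis; with |NG| = 20.2, G = (-23.8, 13.8). ∠NGH = 47.5° gives GH at 34.3° from the x-axis; with |GH| = 16.9, H = (-9.81, 23.4). Then |TH| = |H − T| = 5.20.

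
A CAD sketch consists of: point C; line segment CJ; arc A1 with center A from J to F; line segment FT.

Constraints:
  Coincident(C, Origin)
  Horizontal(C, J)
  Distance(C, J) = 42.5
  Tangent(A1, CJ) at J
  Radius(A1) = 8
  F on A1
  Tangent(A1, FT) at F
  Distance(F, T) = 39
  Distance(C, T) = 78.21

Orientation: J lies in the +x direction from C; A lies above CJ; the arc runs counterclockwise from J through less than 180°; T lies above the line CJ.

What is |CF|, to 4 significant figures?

49.72

Checks: ∠(AJ, JC) = 90.00° ✓; |AF| = 8.000 ✓; ∠(AF, FT) = 90.00° ✓; |FT| = 39.00 ✓; |CT| = 78.21 ✓.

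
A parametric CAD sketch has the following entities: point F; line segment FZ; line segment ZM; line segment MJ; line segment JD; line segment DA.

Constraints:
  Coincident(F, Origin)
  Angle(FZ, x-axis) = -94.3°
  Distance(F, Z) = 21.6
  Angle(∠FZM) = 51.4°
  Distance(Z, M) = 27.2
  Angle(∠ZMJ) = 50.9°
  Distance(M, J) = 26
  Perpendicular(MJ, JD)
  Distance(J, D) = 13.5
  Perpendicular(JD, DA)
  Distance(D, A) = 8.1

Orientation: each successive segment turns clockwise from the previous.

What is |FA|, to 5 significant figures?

14.036

F is at the origin; FZ runs at -94.3° with length 21.6, so Z = (-1.6195, -21.539). ∠FZM = 51.4° gives ZM at 137.10° from the x-axis; with |ZM| = 27.2, M = (-21.545, -3.0236). ∠ZMJ = 50.9° gives MJ at 8.0000° from the x-axis; with |MJ| = 26.0, J = (4.2023, 0.59491). The perpendicularity gives JD at right angles to MJ, so JD runs at -82.000°; with |JD| = 13.5, D = (6.0811, -12.774). JD ⟂ DA, so DA runs at -172.00°; with |DA| = 8.1, A = (-1.9401, -13.901). Then |FA| = |A − F| = 14.036.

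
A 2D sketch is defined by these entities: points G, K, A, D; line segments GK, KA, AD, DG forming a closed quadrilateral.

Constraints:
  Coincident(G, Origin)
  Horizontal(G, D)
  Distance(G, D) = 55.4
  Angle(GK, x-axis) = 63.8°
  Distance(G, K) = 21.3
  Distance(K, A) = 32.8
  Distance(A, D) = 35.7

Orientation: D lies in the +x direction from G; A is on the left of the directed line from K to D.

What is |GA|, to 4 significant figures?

50.89

G is at the origin; G and D share the same y with |GD| = 55.4 and D in +x, so D = (55.4, 0). GK runs at 63.8° with |GK| = 21.3, so K = (9.404, 19.11). A is determined by |KA| = 32.8 and |AD| = 35.7 together: it lies at the intersection of circle(K, 32.8) and circle(D, 35.7). With |KD| = 49.81, the foot of the radical line on KD is 22.91 from K and the perpendicular offset is √(32.8² − 22.91²) = 23.47. Taking the left-of-KD solution: A = (39.57, 32.00).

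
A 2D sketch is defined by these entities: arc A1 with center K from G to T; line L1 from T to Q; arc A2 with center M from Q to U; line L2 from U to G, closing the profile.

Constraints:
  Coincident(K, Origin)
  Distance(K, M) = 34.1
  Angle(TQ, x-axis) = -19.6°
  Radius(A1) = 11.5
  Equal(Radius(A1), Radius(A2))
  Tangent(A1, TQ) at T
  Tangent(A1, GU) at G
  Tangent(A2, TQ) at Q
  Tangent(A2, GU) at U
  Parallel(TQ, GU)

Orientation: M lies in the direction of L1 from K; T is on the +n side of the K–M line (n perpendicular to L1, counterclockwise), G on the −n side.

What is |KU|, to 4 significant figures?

35.99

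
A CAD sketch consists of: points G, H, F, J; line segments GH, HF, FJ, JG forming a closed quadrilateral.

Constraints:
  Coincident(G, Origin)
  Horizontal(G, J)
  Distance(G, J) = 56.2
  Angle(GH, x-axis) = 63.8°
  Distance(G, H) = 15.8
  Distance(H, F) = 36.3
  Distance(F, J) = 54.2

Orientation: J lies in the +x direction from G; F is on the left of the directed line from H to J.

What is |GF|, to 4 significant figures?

52.05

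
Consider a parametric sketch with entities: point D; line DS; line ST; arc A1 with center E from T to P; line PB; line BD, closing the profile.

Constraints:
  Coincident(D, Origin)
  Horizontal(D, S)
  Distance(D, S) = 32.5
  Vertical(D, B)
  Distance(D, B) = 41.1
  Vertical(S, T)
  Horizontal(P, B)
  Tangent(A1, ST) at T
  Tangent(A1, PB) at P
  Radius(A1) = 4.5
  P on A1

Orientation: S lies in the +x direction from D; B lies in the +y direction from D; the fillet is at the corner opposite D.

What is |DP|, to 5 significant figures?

49.731

D is at the origin; D and S share the same y with |DS| = 32.5 and S on the +x side, so S = (32.500, 0.0000). DB is vertical with |DB| = 41.1 and B on the +y side, so B = (0.0000, 41.100). The virtual corner opposite D is at (32.500, 41.100). The tangent condition forces ET to be normal to ST and A1 meets PB tangentially, so EP is at right angles to PB, with radius 4.5, so the center E sits 4.5 in from both sides at E = (28.000, 36.600). That places the tangent points at T = (32.500, 36.600) on ST and P = (28.000, 41.100) on PB. Then |DP| = |P − D| = 49.731.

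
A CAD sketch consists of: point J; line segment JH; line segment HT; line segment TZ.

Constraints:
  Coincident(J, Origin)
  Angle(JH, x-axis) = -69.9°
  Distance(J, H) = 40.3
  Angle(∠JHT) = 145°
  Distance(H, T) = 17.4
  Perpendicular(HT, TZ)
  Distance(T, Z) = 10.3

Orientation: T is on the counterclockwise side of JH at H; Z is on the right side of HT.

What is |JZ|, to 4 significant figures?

60.48

J is at the origin; JH runs at -69.9° with length 40.3, so H = 40.3·(cos -69.9°, sin -69.9°) = (13.85, -37.85). ∠JHT = 145.0°, so HT runs at -69.9° + (180° − 145.0°) = -34.90° from the x-axis; with |HT| = 17.4, T = H + 17.4·(cos -34.90°, sin -34.90°) = (28.12, -47.80). HT is perpendicular to TZ; with |TZ| = 10.3 on the right of HT, Z = T + 10.3·(-0.5721, -0.8202) = (22.23, -56.25). Then |JZ| = |Z − J| = 60.48.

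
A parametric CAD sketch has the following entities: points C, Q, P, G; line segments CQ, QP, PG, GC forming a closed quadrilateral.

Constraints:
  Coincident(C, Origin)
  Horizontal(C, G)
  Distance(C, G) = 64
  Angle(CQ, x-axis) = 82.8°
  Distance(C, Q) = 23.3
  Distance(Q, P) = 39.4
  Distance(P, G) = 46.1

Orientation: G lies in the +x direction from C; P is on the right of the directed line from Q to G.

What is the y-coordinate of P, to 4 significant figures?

-12.56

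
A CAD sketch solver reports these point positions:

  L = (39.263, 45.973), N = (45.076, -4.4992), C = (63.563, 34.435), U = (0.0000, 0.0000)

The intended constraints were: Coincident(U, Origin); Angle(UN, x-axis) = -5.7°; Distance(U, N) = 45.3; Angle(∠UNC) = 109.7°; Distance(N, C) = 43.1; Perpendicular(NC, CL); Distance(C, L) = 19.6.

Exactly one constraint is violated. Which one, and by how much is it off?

Distance(C, L) = 19.6 — off by 7.30.

U = (0.00, 0.00) ✓; UN at -5.700° ✓; |UN| = 45.30 ✓; ∠UNC = 109.7° ✓; |NC| = 43.10 ✓; ∠(NC, CL) = 90.00° ✓; |CL| = 26.90 ✗.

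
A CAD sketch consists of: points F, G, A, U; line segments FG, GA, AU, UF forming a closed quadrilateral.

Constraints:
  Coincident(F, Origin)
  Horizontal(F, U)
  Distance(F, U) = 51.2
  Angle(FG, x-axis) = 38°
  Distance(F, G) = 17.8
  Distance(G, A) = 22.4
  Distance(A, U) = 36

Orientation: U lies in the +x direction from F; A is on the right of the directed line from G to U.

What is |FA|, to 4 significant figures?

20.38

F is at the origin; F and U share the same y with |FU| = 51.2 and U in +x, so U = (51.2, 0). FG runs at 38.0° with |FG| = 17.8, so G = (14.03, 10.96). A is determined by |GA| = 22.4 and |AU| = 36.0 together: it lies at the intersection of circle(G, 22.4) and circle(U, 36.0). With |GU| = 38.76, the foot of the radical line on GU is 9.131 from G and the perpendicular offset is √(22.4² − 9.131²) = 20.45. Taking the right-of-GU solution: A = (17.00, -11.24).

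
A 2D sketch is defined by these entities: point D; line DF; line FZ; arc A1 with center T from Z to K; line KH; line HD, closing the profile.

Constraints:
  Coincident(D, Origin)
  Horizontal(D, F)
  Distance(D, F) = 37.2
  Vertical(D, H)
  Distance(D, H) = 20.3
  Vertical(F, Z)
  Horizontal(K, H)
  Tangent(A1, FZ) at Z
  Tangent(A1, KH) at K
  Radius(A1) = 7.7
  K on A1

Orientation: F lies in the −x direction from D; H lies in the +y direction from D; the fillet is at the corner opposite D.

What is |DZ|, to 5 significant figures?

39.276

D is at the origin; DF is horizontal with |DF| = 37.2 and F on the −x side, so F = (-37.200, 0.0000). D and H share the same x with |DH| = 20.3 and H on the +y side, so H = (0.0000, 20.300). The virtual corner opposite D is at (-37.200, 20.300). A1 meets FZ tangentially, so TZ is at right angles to FZ and since A1 is tangent to KH there, TK ⟂ KH, with radius 7.7, so the center T sits 7.7 in from both sides at T = (-29.500, 12.600). That places the tangent points at Z = (-37.200, 12.600) on FZ and K = (-29.500, 20.300) on KH. Then |DZ| = |Z − D| = 39.276.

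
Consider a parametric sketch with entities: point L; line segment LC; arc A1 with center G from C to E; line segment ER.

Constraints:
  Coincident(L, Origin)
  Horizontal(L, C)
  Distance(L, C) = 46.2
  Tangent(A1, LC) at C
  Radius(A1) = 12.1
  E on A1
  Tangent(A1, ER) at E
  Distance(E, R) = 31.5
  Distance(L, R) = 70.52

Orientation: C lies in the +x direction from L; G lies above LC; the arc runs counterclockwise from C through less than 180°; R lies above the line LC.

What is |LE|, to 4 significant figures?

59.77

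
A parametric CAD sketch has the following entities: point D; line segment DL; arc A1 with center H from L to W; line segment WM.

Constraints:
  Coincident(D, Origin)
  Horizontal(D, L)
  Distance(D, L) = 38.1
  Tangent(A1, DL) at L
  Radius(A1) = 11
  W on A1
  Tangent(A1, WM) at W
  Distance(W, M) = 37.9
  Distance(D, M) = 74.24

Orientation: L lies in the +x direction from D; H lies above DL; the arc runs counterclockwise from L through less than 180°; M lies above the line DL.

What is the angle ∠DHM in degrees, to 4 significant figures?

139.5°

D is at the origin; DL is horizontal with |DL| = 38.1 and L on the +x side, so L = (38.10, 0.000). A1 meets DL tangentially, so HL is at right angles to DL, so H = L + (0, 11) = (38.10, 11.00). Since HW ⟂ WM (tangency), |HM| = √(11.0² + 37.9²) = 39.46 regardless of where W sits on A1. So M lies on both circle(D, 74.24) and circle(H, 39.46); the above-DL intersection is M = (59.85, 43.93). W is the foot of the tangent from M: W = (48.61, 7.737).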